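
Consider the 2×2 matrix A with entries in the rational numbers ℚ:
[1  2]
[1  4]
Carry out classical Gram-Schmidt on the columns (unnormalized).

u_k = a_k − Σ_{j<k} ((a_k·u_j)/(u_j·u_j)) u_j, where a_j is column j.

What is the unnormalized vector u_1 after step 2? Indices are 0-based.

Step 1: u_0 = a_0 = (1, 1).
Step 2: u_1 = a_1 − (3)·u_0 = (-1, 1).

u_1 = (-1, 1)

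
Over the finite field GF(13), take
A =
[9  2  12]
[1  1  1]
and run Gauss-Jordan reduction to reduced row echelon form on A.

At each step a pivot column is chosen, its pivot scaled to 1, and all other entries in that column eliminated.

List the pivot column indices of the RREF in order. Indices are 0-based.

pivot(0,0)=9: scale R0 → (1, 6, 10)
  clear (1,0): R1 −= (1)R0 → (0, 8, 4)
pivot(1,1)=8: scale R1 → (0, 1, 7)
  clear (0,1): R0 −= (6)R1 → (1, 0, 7)

pivot columns: 0, 1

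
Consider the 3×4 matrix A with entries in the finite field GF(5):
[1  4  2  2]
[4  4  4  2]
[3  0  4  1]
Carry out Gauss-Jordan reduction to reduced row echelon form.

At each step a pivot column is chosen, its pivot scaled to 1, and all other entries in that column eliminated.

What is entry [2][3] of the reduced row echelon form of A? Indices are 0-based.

M[2][3] = 3

pivot(0,0)=1: scale R0 → (1, 4, 2, 2)
  clear (1,0): R1 −= (4)R0 → (0, 3, 1, 4)
  clear (2,0): R2 −= (3)R0 → (0, 3, 3, 0)
pivot(1,1)=3: scale R1 → (0, 1, 2, 3)
  clear (0,1): R0 −= (4)R1 → (1, 0, 4, 0)
  clear (2,1): R2 −= (3)R1 → (0, 0, 2, 1)
pivot(2,2)=2: scale R2 → (0, 0, 1, 3)
  clear (0,2): R0 −= (4)R2 → (1, 0, 0, 3)
  clear (1,2): R1 −= (2)R2 → (0, 1, 0, 2)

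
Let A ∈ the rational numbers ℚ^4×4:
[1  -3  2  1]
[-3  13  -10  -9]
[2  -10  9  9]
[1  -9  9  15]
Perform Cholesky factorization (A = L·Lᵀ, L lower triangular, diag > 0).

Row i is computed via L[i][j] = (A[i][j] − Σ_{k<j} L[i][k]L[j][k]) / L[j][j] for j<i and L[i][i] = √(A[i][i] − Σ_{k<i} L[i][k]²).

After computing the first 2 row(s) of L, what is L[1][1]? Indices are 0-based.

Step 1: L[0][0] = √(1) = 1.
  L[1][0] = (-3) / L[0][0] = -3.
Step 2: L[1][1] = √(4) = 2.

L[1][1] = 2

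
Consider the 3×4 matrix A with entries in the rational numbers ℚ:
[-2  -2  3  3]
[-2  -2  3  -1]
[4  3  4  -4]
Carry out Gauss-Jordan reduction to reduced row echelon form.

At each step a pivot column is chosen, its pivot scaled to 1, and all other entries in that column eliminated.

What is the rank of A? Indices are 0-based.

rank = 3

pivot(0,0)=-2: scale R0 → (1, 1, -3/2, -3/2)
  clear (1,0): R1 −= (-2)R0 → (0, 0, 0, -4)
  clear (2,0): R2 −= (4)R0 → (0, -1, 10, 2)
pivot(1,1): swap R1↔R2
pivot(1,1)=-1: scale R1 → (0, 1, -10, -2)
  clear (0,1): R0 −= (1)R1 → (1, 0, 17/2, 1/2)
col 2: no nonzero at/below row 2; advance.
pivot(2,3)=-4: scale R2 → (0, 0, 0, 1)
  clear (0,3): R0 −= (1/2)R2 → (1, 0, 17/2, 0)
  clear (1,3): R1 −= (-2)R2 → (0, 1, -10, 0)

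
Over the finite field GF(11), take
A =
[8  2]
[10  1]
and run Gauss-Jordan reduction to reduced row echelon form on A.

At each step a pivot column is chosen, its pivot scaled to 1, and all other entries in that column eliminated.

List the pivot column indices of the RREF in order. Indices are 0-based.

pivot(0,0)=8: scale R0 → (1, 3)
  clear (1,0): R1 −= (10)R0 → (0, 4)
pivot(1,1)=4: scale R1 → (0, 1)
  clear (0,1): R0 −= (3)R1 → (1, 0)

pivot columns: 0, 1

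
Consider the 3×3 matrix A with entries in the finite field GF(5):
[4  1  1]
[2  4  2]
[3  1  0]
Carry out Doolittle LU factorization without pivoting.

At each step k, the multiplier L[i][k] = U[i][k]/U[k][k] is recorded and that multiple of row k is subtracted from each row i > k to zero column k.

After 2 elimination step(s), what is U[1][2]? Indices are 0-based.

U[1][2] = 4

[col 0] pivot 4
  R1 -= 3*R0 → (0, 1, 4)  (L[1][0] := 3)
  R2 -= 2*R0 → (0, 4, 3)  (L[2][0] := 2)
[col 1] pivot 1
  R2 -= 4*R1 → (0, 0, 2)  (L[2][1] := 4)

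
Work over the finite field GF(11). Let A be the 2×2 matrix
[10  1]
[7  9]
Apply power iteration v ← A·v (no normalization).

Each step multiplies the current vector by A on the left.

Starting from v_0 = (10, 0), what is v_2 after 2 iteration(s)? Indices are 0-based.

v_0 = (10, 0).
v_1 = A·v_0 = (1, 4).
v_2 = A·v_1 = (3, 10).

v_2 = (3, 10)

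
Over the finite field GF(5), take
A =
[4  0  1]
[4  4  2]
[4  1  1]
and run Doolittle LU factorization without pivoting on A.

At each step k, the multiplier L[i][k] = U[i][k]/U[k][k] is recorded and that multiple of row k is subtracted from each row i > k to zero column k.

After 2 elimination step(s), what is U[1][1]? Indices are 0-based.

U[1][1] = 4

[col 0] pivot 4
  R1 -= 1*R0 → (0, 4, 1)  (L[1][0] := 1)
  R2 -= 1*R0 → (0, 1, 0)  (L[2][0] := 1)
[col 1] pivot 4
  R2 -= 4*R1 → (0, 0, 1)  (L[2][1] := 4)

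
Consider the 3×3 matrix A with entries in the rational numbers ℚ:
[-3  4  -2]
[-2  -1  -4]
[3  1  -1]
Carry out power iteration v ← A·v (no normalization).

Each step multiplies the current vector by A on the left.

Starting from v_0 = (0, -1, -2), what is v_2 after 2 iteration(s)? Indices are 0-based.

v_0 = (0, -1, -2).
v_1 = A·v_0 = (0, 9, 1).
v_2 = A·v_1 = (34, -13, 8).

v_2 = (34, -13, 8)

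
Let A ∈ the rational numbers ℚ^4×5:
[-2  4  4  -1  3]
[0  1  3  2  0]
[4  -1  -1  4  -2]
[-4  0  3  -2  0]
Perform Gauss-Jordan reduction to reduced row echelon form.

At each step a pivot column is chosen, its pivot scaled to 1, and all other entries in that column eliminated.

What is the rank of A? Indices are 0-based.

rank = 4

pivot(0,0)=-2: scale R0 → (1, -2, -2, 1/2, -3/2)
  clear (2,0): R2 −= (4)R0 → (0, 7, 7, 2, 4)
  clear (3,0): R3 −= (-4)R0 → (0, -8, -5, 0, -6)
pivot(1,1)=1: scale R1 → (0, 1, 3, 2, 0)
  clear (0,1): R0 −= (-2)R1 → (1, 0, 4, 9/2, -3/2)
  clear (2,1): R2 −= (7)R1 → (0, 0, -14, -12, 4)
  clear (3,1): R3 −= (-8)R1 → (0, 0, 19, 16, -6)
pivot(2,2)=-14: scale R2 → (0, 0, 1, 6/7, -2/7)
  clear (0,2): R0 −= (4)R2 → (1, 0, 0, 15/14, -5/14)
  clear (1,2): R1 −= (3)R2 → (0, 1, 0, -4/7, 6/7)
  clear (3,2): R3 −= (19)R2 → (0, 0, 0, -2/7, -4/7)
pivot(3,3)=-2/7: scale R3 → (0, 0, 0, 1, 2)
  clear (0,3): R0 −= (15/14)R3 → (1, 0, 0, 0, -5/2)
  clear (1,3): R1 −= (-4/7)R3 → (0, 1, 0, 0, 2)
  clear (2,3): R2 −= (6/7)R3 → (0, 0, 1, 0, -2)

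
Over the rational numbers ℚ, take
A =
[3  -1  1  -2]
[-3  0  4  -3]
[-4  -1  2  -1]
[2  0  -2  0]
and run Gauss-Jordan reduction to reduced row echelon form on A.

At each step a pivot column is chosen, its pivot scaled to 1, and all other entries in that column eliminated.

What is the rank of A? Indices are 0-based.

rank = 4

[1] R0 /= 3  ⇒  (1, -1/3, 1/3, -2/3)
     R1 -= -3·R0  ⇒  (0, -1, 5, -5)
     R2 -= -4·R0  ⇒  (0, -7/3, 10/3, -11/3)
     R3 -= 2·R0  ⇒  (0, 2/3, -8/3, 4/3)
[2] R1 /= -1  ⇒  (0, 1, -5, 5)
     R0 -= -1/3·R1  ⇒  (1, 0, -4/3, 1)
     R2 -= -7/3·R1  ⇒  (0, 0, -25/3, 8)
     R3 -= 2/3·R1  ⇒  (0, 0, 2/3, -2)
[3] R2 /= -25/3  ⇒  (0, 0, 1, -24/25)
     R0 -= -4/3·R2  ⇒  (1, 0, 0, -7/25)
     R1 -= -5·R2  ⇒  (0, 1, 0, 1/5)
     R3 -= 2/3·R2  ⇒  (0, 0, 0, -34/25)
[4] R3 /= -34/25  ⇒  (0, 0, 0, 1)
     R0 -= -7/25·R3  ⇒  (1, 0, 0, 0)
     R1 -= 1/5·R3  ⇒  (0, 1, 0, 0)
     R2 -= -24/25·R3  ⇒  (0, 0, 1, 0)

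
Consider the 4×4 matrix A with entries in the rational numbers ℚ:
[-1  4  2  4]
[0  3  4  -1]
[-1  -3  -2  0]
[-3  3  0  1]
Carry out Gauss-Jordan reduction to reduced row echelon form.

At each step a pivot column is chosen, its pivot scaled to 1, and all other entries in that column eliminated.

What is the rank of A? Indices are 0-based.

[1] R0 /= -1  ⇒  (1, -4, -2, -4)
     R2 -= -1·R0  ⇒  (0, -7, -4, -4)
     R3 -= -3·R0  ⇒  (0, -9, -6, -11)
[2] R1 /= 3  ⇒  (0, 1, 4/3, -1/3)
     R0 -= -4·R1  ⇒  (1, 0, 10/3, -16/3)
     R2 -= -7·R1  ⇒  (0, 0, 16/3, -19/3)
     R3 -= -9·R1  ⇒  (0, 0, 6, -14)
[3] R2 /= 16/3  ⇒  (0, 0, 1, -19/16)
     R0 -= 10/3·R2  ⇒  (1, 0, 0, -11/8)
     R1 -= 4/3·R2  ⇒  (0, 1, 0, 5/4)
     R3 -= 6·R2  ⇒  (0, 0, 0, -55/8)
[4] R3 /= -55/8  ⇒  (0, 0, 0, 1)
     R0 -= -11/8·R3  ⇒  (1, 0, 0, 0)
     R1 -= 5/4·R3  ⇒  (0, 1, 0, 0)
     R2 -= -19/16·R3  ⇒  (0, 0, 1, 0)

rank = 4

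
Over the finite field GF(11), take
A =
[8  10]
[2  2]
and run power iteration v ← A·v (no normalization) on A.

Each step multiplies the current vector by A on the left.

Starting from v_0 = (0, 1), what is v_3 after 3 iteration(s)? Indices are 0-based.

v_3 = (6, 6)

v_0 = (0, 1).
v_1 = A·v_0 = (10, 2).
v_2 = A·v_1 = (1, 2).
v_3 = A·v_2 = (6, 6).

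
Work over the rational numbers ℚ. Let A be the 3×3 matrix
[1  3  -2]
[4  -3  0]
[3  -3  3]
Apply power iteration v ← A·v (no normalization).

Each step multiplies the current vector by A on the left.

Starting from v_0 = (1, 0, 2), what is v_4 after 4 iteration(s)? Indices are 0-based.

v_4 = (-111, -480, -198)

v_0 = (1, 0, 2).
v_1 = A·v_0 = (-3, 4, 9).
v_2 = A·v_1 = (-9, -24, 6).
v_3 = A·v_2 = (-93, 36, 63).
v_4 = A·v_3 = (-111, -480, -198).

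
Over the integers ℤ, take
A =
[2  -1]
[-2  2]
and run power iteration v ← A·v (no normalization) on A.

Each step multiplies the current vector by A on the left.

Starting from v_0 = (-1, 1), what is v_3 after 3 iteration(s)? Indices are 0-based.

v_0 = (-1, 1).
v_1 = A·v_0 = (-3, 4).
v_2 = A·v_1 = (-10, 14).
v_3 = A·v_2 = (-34, 48).

v_3 = (-34, 48)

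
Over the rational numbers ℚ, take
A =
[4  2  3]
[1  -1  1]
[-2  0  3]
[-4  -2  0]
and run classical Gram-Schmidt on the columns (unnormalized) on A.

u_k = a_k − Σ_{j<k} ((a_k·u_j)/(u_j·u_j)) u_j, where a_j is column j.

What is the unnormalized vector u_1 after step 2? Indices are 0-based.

Step 1: u_0 = a_0 = (4, 1, -2, -4).
Step 2: u_1 = a_1 − (15/37)·u_0 = (14/37, -52/37, 30/37, -14/37).

u_1 = (14/37, -52/37, 30/37, -14/37)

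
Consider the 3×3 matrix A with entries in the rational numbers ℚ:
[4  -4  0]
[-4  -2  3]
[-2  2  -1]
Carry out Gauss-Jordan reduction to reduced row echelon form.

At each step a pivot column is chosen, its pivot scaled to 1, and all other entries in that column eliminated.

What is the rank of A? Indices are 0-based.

rank = 3

step 1: normalize row 0 (÷4) = (1, -1, 0)
  row 1: subtract -4×row0 = (0, -6, 3)
  row 2: subtract -2×row0 = (0, 0, -1)
step 2: normalize row 1 (÷-6) = (0, 1, -1/2)
  row 0: subtract -1×row1 = (1, 0, -1/2)
step 3: normalize row 2 (÷-1) = (0, 0, 1)
  row 0: subtract -1/2×row2 = (1, 0, 0)
  row 1: subtract -1/2×row2 = (0, 1, 0)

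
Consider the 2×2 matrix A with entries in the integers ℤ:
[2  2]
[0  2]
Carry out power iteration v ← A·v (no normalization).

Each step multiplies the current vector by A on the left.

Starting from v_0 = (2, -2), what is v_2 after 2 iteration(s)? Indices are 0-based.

v_0 = (2, -2).
v_1 = A·v_0 = (0, -4).
v_2 = A·v_1 = (-8, -8).

v_2 = (-8, -8)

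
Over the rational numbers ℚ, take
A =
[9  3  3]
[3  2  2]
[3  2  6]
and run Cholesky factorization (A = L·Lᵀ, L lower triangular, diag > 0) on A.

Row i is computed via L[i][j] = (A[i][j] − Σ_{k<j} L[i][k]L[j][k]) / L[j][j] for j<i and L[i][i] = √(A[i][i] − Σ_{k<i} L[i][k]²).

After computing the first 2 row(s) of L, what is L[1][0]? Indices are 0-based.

Step 1: L[0][0] = √(9) = 3.
  L[1][0] = (3) / L[0][0] = 1.
Step 2: L[1][1] = √(1) = 1.

L[1][0] = 1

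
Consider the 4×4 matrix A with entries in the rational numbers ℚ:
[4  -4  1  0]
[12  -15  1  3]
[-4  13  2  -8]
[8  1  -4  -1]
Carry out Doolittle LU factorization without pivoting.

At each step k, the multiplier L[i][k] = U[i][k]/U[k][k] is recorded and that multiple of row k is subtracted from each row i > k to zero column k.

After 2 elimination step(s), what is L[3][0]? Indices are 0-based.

k=0: U[0][0]=4
  eliminate (1,0): mult=3, new row 1: (0, -3, -2, 3); set L[1][0]=3
  eliminate (2,0): mult=-1, new row 2: (0, 9, 3, -8); set L[2][0]=-1
  eliminate (3,0): mult=2, new row 3: (0, 9, -6, -1); set L[3][0]=2
k=1: U[1][1]=-3
  eliminate (2,1): mult=-3, new row 2: (0, 0, -3, 1); set L[2][1]=-3
  eliminate (3,1): mult=-3, new row 3: (0, 0, -12, 8); set L[3][1]=-3

L[3][0] = 2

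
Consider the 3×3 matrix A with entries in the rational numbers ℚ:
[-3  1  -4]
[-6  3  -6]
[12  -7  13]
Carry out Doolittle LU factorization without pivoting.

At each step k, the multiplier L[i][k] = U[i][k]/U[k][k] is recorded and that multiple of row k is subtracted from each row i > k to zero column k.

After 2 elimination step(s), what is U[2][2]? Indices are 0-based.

U[2][2] = 3

k=0: U[0][0]=-3
  eliminate (1,0): mult=2, new row 1: (0, 1, 2); set L[1][0]=2
  eliminate (2,0): mult=-4, new row 2: (0, -3, -3); set L[2][0]=-4
k=1: U[1][1]=1
  eliminate (2,1): mult=-3, new row 2: (0, 0, 3); set L[2][1]=-3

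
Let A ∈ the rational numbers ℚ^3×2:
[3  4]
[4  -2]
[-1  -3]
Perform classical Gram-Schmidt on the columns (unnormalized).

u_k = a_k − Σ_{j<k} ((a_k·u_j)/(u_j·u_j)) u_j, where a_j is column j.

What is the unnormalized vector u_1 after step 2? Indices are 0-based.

Step 1: u_0 = a_0 = (3, 4, -1).
Step 2: u_1 = a_1 − (7/26)·u_0 = (83/26, -40/13, -71/26).

u_1 = (83/26, -40/13, -71/26)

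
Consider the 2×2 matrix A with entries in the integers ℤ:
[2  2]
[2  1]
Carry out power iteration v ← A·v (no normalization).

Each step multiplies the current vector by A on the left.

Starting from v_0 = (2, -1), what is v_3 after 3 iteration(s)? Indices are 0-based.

v_3 = (34, 27)

v_0 = (2, -1).
v_1 = A·v_0 = (2, 3).
v_2 = A·v_1 = (10, 7).
v_3 = A·v_2 = (34, 27).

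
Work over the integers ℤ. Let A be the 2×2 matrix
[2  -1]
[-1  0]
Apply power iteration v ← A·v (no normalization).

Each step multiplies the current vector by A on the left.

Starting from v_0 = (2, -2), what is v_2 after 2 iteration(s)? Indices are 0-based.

v_0 = (2, -2).
v_1 = A·v_0 = (6, -2).
v_2 = A·v_1 = (14, -6).

v_2 = (14, -6)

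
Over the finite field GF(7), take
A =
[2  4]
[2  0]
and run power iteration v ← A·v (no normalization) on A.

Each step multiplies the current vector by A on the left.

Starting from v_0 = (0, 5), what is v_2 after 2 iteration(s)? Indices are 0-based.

v_0 = (0, 5).
v_1 = A·v_0 = (6, 0).
v_2 = A·v_1 = (5, 5).

v_2 = (5, 5)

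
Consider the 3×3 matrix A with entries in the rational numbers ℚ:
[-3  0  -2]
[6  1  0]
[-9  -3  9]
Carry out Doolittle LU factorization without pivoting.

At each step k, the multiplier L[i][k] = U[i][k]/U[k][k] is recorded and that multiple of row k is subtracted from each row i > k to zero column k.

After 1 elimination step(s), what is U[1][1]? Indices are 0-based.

[col 0] pivot -3
  R1 -= -2*R0 → (0, 1, -4)  (L[1][0] := -2)
  R2 -= 3*R0 → (0, -3, 15)  (L[2][0] := 3)

U[1][1] = 1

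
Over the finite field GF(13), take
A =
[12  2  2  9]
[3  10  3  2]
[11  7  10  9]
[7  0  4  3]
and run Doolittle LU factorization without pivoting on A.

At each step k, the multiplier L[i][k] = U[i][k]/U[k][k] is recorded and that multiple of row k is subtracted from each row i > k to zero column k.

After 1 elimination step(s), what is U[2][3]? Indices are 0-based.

[col 0] pivot 12
  R1 -= 10*R0 → (0, 3, 9, 3)  (L[1][0] := 10)
  R2 -= 2*R0 → (0, 3, 6, 4)  (L[2][0] := 2)
  R3 -= 6*R0 → (0, 1, 5, 1)  (L[3][0] := 6)

U[2][3] = 4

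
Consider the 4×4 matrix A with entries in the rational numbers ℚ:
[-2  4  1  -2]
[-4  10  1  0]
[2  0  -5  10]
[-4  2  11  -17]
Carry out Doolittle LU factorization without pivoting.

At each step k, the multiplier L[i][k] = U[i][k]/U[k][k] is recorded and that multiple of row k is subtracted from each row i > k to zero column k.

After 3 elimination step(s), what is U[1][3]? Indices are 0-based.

[col 0] pivot -2
  R1 -= 2*R0 → (0, 2, -1, 4)  (L[1][0] := 2)
  R2 -= -1*R0 → (0, 4, -4, 8)  (L[2][0] := -1)
  R3 -= 2*R0 → (0, -6, 9, -13)  (L[3][0] := 2)
[col 1] pivot 2
  R2 -= 2*R1 → (0, 0, -2, 0)  (L[2][1] := 2)
  R3 -= -3*R1 → (0, 0, 6, -1)  (L[3][1] := -3)
[col 2] pivot -2
  R3 -= -3*R2 → (0, 0, 0, -1)  (L[3][2] := -3)

U[1][3] = 4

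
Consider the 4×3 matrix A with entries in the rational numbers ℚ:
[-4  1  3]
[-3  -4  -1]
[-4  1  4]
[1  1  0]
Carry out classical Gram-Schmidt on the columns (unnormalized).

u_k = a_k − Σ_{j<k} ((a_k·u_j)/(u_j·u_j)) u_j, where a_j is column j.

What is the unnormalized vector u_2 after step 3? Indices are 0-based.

u_2 = (-388/773, -15/773, 385/773, -57/773)

Step 1: u_0 = a_0 = (-4, -3, -4, 1).
Step 2: u_1 = a_1 − (5/42)·u_0 = (31/21, -51/14, 31/21, 37/42).
Step 3: u_2 = a_2 − (-25/42)·u_0 − (587/773)·u_1 = (-388/773, -15/773, 385/773, -57/773).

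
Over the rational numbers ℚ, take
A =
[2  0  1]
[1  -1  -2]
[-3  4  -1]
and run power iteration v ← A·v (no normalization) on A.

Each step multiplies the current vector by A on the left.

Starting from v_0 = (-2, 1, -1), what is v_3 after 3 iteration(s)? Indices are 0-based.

v_3 = (2, 27, -107)

v_0 = (-2, 1, -1).
v_1 = A·v_0 = (-5, -1, 11).
v_2 = A·v_1 = (1, -26, 0).
v_3 = A·v_2 = (2, 27, -107).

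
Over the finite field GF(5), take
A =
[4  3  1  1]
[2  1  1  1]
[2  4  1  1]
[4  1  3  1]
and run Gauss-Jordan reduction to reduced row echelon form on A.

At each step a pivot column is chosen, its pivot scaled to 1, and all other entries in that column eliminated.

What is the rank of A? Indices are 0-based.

[1] R0 /= 4  ⇒  (1, 2, 4, 4)
     R1 -= 2·R0  ⇒  (0, 2, 3, 3)
     R2 -= 2·R0  ⇒  (0, 0, 3, 3)
     R3 -= 4·R0  ⇒  (0, 3, 2, 0)
[2] R1 /= 2  ⇒  (0, 1, 4, 4)
     R0 -= 2·R1  ⇒  (1, 0, 1, 1)
     R3 -= 3·R1  ⇒  (0, 0, 0, 3)
[3] R2 /= 3  ⇒  (0, 0, 1, 1)
     R0 -= 1·R2  ⇒  (1, 0, 0, 0)
     R1 -= 4·R2  ⇒  (0, 1, 0, 0)
[4] R3 /= 3  ⇒  (0, 0, 0, 1)
     R2 -= 1·R3  ⇒  (0, 0, 1, 0)

rank = 4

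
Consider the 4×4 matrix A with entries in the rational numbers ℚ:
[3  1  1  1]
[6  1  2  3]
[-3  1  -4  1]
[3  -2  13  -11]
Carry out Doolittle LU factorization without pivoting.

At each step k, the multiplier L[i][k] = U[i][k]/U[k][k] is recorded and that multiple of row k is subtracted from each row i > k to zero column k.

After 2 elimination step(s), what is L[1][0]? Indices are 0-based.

[col 0] pivot 3
  R1 -= 2*R0 → (0, -1, 0, 1)  (L[1][0] := 2)
  R2 -= -1*R0 → (0, 2, -3, 2)  (L[2][0] := -1)
  R3 -= 1*R0 → (0, -3, 12, -12)  (L[3][0] := 1)
[col 1] pivot -1
  R2 -= -2*R1 → (0, 0, -3, 4)  (L[2][1] := -2)
  R3 -= 3*R1 → (0, 0, 12, -15)  (L[3][1] := 3)

L[1][0] = 2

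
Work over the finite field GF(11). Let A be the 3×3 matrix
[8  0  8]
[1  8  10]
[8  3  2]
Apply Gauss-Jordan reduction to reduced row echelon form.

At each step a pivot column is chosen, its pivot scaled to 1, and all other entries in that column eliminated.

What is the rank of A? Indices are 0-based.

pivot(0,0)=8: scale R0 → (1, 0, 1)
  clear (1,0): R1 −= (1)R0 → (0, 8, 9)
  clear (2,0): R2 −= (8)R0 → (0, 3, 5)
pivot(1,1)=8: scale R1 → (0, 1, 8)
  clear (2,1): R2 −= (3)R1 → (0, 0, 3)
pivot(2,2)=3: scale R2 → (0, 0, 1)
  clear (0,2): R0 −= (1)R2 → (1, 0, 0)
  clear (1,2): R1 −= (8)R2 → (0, 1, 0)

rank = 3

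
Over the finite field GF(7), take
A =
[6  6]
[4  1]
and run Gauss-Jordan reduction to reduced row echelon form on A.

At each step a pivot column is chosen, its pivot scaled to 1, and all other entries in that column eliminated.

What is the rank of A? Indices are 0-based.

rank = 2

pivot(0,0)=6: scale R0 → (1, 1)
  clear (1,0): R1 −= (4)R0 → (0, 4)
pivot(1,1)=4: scale R1 → (0, 1)
  clear (0,1): R0 −= (1)R1 → (1, 0)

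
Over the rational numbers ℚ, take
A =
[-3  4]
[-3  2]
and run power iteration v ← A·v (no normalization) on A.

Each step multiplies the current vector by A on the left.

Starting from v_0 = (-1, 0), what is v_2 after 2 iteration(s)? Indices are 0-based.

v_0 = (-1, 0).
v_1 = A·v_0 = (3, 3).
v_2 = A·v_1 = (3, -3).

v_2 = (3, -3)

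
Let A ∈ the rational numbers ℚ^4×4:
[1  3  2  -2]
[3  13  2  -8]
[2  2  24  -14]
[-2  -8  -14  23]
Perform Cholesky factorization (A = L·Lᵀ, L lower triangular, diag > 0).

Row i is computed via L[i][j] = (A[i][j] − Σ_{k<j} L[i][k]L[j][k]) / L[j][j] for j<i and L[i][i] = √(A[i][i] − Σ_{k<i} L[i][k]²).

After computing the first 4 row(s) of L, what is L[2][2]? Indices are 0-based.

Step 1: L[0][0] = √(1) = 1.
  L[1][0] = (3) / L[0][0] = 3.
Step 2: L[1][1] = √(4) = 2.
  L[2][0] = (2) / L[0][0] = 2.
  L[2][1] = (-4) / L[1][1] = -2.
Step 3: L[2][2] = √(16) = 4.
  L[3][0] = (-2) / L[0][0] = -2.
  L[3][1] = (-2) / L[1][1] = -1.
  L[3][2] = (-12) / L[2][2] = -3.
Step 4: L[3][3] = √(9) = 3.

L[2][2] = 4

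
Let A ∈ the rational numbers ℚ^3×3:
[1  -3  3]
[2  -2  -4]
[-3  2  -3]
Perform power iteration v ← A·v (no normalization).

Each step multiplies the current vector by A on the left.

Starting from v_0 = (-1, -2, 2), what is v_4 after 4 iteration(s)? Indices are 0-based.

v_4 = (302, -1164, 210)

v_0 = (-1, -2, 2).
v_1 = A·v_0 = (11, -6, -7).
v_2 = A·v_1 = (8, 62, -24).
v_3 = A·v_2 = (-250, -12, 172).
v_4 = A·v_3 = (302, -1164, 210).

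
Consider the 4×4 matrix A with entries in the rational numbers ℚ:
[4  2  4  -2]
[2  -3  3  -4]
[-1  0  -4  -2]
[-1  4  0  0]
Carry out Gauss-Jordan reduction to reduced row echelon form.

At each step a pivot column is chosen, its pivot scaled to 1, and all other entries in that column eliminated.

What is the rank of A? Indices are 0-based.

rank = 4

pivot(0,0)=4: scale R0 → (1, 1/2, 1, -1/2)
  clear (1,0): R1 −= (2)R0 → (0, -4, 1, -3)
  clear (2,0): R2 −= (-1)R0 → (0, 1/2, -3, -5/2)
  clear (3,0): R3 −= (-1)R0 → (0, 9/2, 1, -1/2)
pivot(1,1)=-4: scale R1 → (0, 1, -1/4, 3/4)
  clear (0,1): R0 −= (1/2)R1 → (1, 0, 9/8, -7/8)
  clear (2,1): R2 −= (1/2)R1 → (0, 0, -23/8, -23/8)
  clear (3,1): R3 −= (9/2)R1 → (0, 0, 17/8, -31/8)
pivot(2,2)=-23/8: scale R2 → (0, 0, 1, 1)
  clear (0,2): R0 −= (9/8)R2 → (1, 0, 0, -2)
  clear (1,2): R1 −= (-1/4)R2 → (0, 1, 0, 1)
  clear (3,2): R3 −= (17/8)R2 → (0, 0, 0, -6)
pivot(3,3)=-6: scale R3 → (0, 0, 0, 1)
  clear (0,3): R0 −= (-2)R3 → (1, 0, 0, 0)
  clear (1,3): R1 −= (1)R3 → (0, 1, 0, 0)
  clear (2,3): R2 −= (1)R3 → (0, 0, 1, 0)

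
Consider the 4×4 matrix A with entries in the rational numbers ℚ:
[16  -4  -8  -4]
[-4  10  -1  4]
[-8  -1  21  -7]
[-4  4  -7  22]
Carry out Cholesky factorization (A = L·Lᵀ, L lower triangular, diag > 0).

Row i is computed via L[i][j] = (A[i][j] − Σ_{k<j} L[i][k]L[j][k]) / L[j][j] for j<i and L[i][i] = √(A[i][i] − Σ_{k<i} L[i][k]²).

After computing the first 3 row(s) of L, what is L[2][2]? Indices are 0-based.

Step 1: L[0][0] = √(16) = 4.
  L[1][0] = (-4) / L[0][0] = -1.
Step 2: L[1][1] = √(9) = 3.
  L[2][0] = (-8) / L[0][0] = -2.
  L[2][1] = (-3) / L[1][1] = -1.
Step 3: L[2][2] = √(16) = 4.

L[2][2] = 4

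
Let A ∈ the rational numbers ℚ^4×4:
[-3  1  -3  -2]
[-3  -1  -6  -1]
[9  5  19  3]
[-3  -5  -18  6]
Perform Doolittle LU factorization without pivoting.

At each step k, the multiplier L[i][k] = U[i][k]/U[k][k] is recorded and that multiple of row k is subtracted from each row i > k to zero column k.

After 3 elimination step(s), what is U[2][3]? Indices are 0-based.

U[2][3] = 1

k=0: U[0][0]=-3
  eliminate (1,0): mult=1, new row 1: (0, -2, -3, 1); set L[1][0]=1
  eliminate (2,0): mult=-3, new row 2: (0, 8, 10, -3); set L[2][0]=-3
  eliminate (3,0): mult=1, new row 3: (0, -6, -15, 8); set L[3][0]=1
k=1: U[1][1]=-2
  eliminate (2,1): mult=-4, new row 2: (0, 0, -2, 1); set L[2][1]=-4
  eliminate (3,1): mult=3, new row 3: (0, 0, -6, 5); set L[3][1]=3
k=2: U[2][2]=-2
  eliminate (3,2): mult=3, new row 3: (0, 0, 0, 2); set L[3][2]=3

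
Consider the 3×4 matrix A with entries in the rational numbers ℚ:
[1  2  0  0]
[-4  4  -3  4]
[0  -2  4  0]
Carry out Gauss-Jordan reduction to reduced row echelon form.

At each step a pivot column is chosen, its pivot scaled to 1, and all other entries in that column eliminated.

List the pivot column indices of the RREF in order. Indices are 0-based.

pivot columns: 0, 1, 2

step 1: normalize row 0 (÷1) = (1, 2, 0, 0)
  row 1: subtract -4×row0 = (0, 12, -3, 4)
step 2: normalize row 1 (÷12) = (0, 1, -1/4, 1/3)
  row 0: subtract 2×row1 = (1, 0, 1/2, -2/3)
  row 2: subtract -2×row1 = (0, 0, 7/2, 2/3)
step 3: normalize row 2 (÷7/2) = (0, 0, 1, 4/21)
  row 0: subtract 1/2×row2 = (1, 0, 0, -16/21)
  row 1: subtract -1/4×row2 = (0, 1, 0, 8/21)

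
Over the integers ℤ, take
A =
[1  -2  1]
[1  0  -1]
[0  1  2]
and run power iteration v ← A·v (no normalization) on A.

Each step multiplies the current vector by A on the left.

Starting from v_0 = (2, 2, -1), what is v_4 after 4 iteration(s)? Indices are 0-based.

v_4 = (27, -3, -6)

v_0 = (2, 2, -1).
v_1 = A·v_0 = (-3, 3, 0).
v_2 = A·v_1 = (-9, -3, 3).
v_3 = A·v_2 = (0, -12, 3).
v_4 = A·v_3 = (27, -3, -6).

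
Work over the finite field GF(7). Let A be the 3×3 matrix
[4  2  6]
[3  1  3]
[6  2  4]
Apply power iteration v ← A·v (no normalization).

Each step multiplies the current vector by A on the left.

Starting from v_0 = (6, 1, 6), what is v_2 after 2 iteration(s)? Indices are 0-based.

v_0 = (6, 1, 6).
v_1 = A·v_0 = (6, 2, 6).
v_2 = A·v_1 = (1, 3, 1).

v_2 = (1, 3, 1)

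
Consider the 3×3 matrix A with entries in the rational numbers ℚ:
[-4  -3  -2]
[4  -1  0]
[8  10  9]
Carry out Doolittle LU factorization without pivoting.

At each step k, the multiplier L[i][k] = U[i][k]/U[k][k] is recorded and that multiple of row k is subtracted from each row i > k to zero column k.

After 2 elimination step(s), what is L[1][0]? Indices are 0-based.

[col 0] pivot -4
  R1 -= -1*R0 → (0, -4, -2)  (L[1][0] := -1)
  R2 -= -2*R0 → (0, 4, 5)  (L[2][0] := -2)
[col 1] pivot -4
  R2 -= -1*R1 → (0, 0, 3)  (L[2][1] := -1)

L[1][0] = -1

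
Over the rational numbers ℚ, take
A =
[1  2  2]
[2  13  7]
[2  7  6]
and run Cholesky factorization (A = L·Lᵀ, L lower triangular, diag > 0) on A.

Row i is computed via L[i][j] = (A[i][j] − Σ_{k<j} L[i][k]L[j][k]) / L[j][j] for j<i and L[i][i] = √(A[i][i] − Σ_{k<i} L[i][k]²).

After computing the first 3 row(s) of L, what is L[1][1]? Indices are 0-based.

L[1][1] = 3

Step 1: L[0][0] = √(1) = 1.
  L[1][0] = (2) / L[0][0] = 2.
Step 2: L[1][1] = √(9) = 3.
  L[2][0] = (2) / L[0][0] = 2.
  L[2][1] = (3) / L[1][1] = 1.
Step 3: L[2][2] = √(1) = 1.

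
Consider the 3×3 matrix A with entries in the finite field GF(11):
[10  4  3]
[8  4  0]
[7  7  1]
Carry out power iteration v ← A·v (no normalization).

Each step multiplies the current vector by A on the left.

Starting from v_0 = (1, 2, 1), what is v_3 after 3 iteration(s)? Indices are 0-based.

v_3 = (1, 7, 6)

v_0 = (1, 2, 1).
v_1 = A·v_0 = (10, 5, 0).
v_2 = A·v_1 = (10, 1, 6).
v_3 = A·v_2 = (1, 7, 6).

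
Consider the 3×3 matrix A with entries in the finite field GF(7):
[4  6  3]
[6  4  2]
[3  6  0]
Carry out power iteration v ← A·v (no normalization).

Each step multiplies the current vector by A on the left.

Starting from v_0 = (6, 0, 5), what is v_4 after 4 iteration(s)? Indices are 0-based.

v_0 = (6, 0, 5).
v_1 = A·v_0 = (4, 4, 4).
v_2 = A·v_1 = (3, 6, 1).
v_3 = A·v_2 = (2, 2, 3).
v_4 = A·v_3 = (1, 5, 4).

v_4 = (1, 5, 4)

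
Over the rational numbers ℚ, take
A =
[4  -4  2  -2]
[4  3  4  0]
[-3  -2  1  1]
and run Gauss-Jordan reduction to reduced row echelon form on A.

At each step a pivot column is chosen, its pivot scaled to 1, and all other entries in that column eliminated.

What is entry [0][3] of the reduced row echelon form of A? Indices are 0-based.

[1] R0 /= 4  ⇒  (1, -1, 1/2, -1/2)
     R1 -= 4·R0  ⇒  (0, 7, 2, 2)
     R2 -= -3·R0  ⇒  (0, -5, 5/2, -1/2)
[2] R1 /= 7  ⇒  (0, 1, 2/7, 2/7)
     R0 -= -1·R1  ⇒  (1, 0, 11/14, -3/14)
     R2 -= -5·R1  ⇒  (0, 0, 55/14, 13/14)
[3] R2 /= 55/14  ⇒  (0, 0, 1, 13/55)
     R0 -= 11/14·R2  ⇒  (1, 0, 0, -2/5)
     R1 -= 2/7·R2  ⇒  (0, 1, 0, 12/55)

M[0][3] = -2/5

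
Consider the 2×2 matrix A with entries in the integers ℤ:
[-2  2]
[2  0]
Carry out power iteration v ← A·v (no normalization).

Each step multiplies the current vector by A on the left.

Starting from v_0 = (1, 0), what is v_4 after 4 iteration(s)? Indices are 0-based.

v_4 = (80, -48)

v_0 = (1, 0).
v_1 = A·v_0 = (-2, 2).
v_2 = A·v_1 = (8, -4).
v_3 = A·v_2 = (-24, 16).
v_4 = A·v_3 = (80, -48).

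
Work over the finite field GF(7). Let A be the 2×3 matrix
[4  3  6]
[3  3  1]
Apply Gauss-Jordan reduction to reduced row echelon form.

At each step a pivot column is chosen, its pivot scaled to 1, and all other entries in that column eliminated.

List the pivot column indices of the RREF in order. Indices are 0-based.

pivot(0,0)=4: scale R0 → (1, 6, 5)
  clear (1,0): R1 −= (3)R0 → (0, 6, 0)
pivot(1,1)=6: scale R1 → (0, 1, 0)
  clear (0,1): R0 −= (6)R1 → (1, 0, 5)

pivot columns: 0, 1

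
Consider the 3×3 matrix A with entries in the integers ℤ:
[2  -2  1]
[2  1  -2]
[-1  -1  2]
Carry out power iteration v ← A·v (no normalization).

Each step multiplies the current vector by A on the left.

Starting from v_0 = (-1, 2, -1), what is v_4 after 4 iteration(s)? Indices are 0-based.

v_4 = (55, -158, 127)

v_0 = (-1, 2, -1).
v_1 = A·v_0 = (-7, 2, -3).
v_2 = A·v_1 = (-21, -6, -1).
v_3 = A·v_2 = (-31, -46, 25).
v_4 = A·v_3 = (55, -158, 127).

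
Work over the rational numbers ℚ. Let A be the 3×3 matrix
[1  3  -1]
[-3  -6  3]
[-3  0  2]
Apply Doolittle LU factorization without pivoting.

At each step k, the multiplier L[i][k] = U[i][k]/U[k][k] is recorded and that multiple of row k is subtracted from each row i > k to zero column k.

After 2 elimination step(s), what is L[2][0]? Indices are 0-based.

L[2][0] = -3

k=0: U[0][0]=1
  eliminate (1,0): mult=-3, new row 1: (0, 3, 0); set L[1][0]=-3
  eliminate (2,0): mult=-3, new row 2: (0, 9, -1); set L[2][0]=-3
k=1: U[1][1]=3
  eliminate (2,1): mult=3, new row 2: (0, 0, -1); set L[2][1]=3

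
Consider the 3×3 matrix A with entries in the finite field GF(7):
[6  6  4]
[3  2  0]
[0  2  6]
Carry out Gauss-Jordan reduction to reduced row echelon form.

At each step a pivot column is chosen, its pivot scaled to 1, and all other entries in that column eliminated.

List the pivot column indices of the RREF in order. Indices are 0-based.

pivot columns: 0, 1, 2

pivot(0,0)=6: scale R0 → (1, 1, 3)
  clear (1,0): R1 −= (3)R0 → (0, 6, 5)
pivot(1,1)=6: scale R1 → (0, 1, 2)
  clear (0,1): R0 −= (1)R1 → (1, 0, 1)
  clear (2,1): R2 −= (2)R1 → (0, 0, 2)
pivot(2,2)=2: scale R2 → (0, 0, 1)
  clear (0,2): R0 −= (1)R2 → (1, 0, 0)
  clear (1,2): R1 −= (2)R2 → (0, 1, 0)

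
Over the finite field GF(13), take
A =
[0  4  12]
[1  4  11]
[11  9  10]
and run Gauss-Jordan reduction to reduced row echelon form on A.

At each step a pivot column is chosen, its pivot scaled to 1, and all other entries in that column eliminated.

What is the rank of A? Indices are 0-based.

rank = 3

pivot(0,0): swap R0↔R1
pivot(0,0)=1: scale R0 → (1, 4, 11)
  clear (2,0): R2 −= (11)R0 → (0, 4, 6)
pivot(1,1)=4: scale R1 → (0, 1, 3)
  clear (0,1): R0 −= (4)R1 → (1, 0, 12)
  clear (2,1): R2 −= (4)R1 → (0, 0, 7)
pivot(2,2)=7: scale R2 → (0, 0, 1)
  clear (0,2): R0 −= (12)R2 → (1, 0, 0)
  clear (1,2): R1 −= (3)R2 → (0, 1, 0)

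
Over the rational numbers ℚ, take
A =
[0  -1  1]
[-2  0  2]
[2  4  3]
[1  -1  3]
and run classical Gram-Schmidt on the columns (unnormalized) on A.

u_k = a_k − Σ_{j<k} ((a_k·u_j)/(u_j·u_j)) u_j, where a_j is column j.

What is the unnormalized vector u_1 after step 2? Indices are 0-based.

Step 1: u_0 = a_0 = (0, -2, 2, 1).
Step 2: u_1 = a_1 − (7/9)·u_0 = (-1, 14/9, 22/9, -16/9).

u_1 = (-1, 14/9, 22/9, -16/9)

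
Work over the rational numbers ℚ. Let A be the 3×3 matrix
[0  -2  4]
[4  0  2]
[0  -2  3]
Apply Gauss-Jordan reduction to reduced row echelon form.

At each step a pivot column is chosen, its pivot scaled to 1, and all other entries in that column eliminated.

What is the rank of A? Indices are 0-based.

rank = 3

[1] R0 <-> R1
[1] R0 /= 4  ⇒  (1, 0, 1/2)
[2] R1 /= -2  ⇒  (0, 1, -2)
     R2 -= -2·R1  ⇒  (0, 0, -1)
[3] R2 /= -1  ⇒  (0, 0, 1)
     R0 -= 1/2·R2  ⇒  (1, 0, 0)
     R1 -= -2·R2  ⇒  (0, 1, 0)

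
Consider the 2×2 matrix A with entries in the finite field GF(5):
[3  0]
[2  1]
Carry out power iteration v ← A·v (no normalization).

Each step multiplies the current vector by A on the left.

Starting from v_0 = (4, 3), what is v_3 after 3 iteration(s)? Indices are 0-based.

v_0 = (4, 3).
v_1 = A·v_0 = (2, 1).
v_2 = A·v_1 = (1, 0).
v_3 = A·v_2 = (3, 2).

v_3 = (3, 2)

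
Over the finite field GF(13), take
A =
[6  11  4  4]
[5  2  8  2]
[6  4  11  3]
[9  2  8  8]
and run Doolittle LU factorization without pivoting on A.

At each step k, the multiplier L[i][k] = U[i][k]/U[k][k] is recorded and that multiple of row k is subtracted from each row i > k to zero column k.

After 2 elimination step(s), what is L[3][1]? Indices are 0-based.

[col 0] pivot 6
  R1 -= 3*R0 → (0, 8, 9, 3)  (L[1][0] := 3)
  R2 -= 1*R0 → (0, 6, 7, 12)  (L[2][0] := 1)
  R3 -= 8*R0 → (0, 5, 2, 2)  (L[3][0] := 8)
[col 1] pivot 8
  R2 -= 4*R1 → (0, 0, 10, 0)  (L[2][1] := 4)
  R3 -= 12*R1 → (0, 0, 11, 5)  (L[3][1] := 12)

L[3][1] = 12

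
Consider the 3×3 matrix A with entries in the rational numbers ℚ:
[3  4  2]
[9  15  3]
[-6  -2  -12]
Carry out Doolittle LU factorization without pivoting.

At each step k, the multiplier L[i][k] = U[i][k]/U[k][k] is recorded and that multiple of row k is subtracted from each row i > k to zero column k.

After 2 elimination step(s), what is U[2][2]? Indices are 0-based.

Step 1: pivot at (0,0) is 3.
  row1 ← row1 − (3)·row0  ⇒  L[1][0]=3, U row1=(0, 3, -3)
  row2 ← row2 − (-2)·row0  ⇒  L[2][0]=-2, U row2=(0, 6, -8)
Step 2: pivot at (1,1) is 3.
  row2 ← row2 − (2)·row1  ⇒  L[2][1]=2, U row2=(0, 0, -2)

U[2][2] = -2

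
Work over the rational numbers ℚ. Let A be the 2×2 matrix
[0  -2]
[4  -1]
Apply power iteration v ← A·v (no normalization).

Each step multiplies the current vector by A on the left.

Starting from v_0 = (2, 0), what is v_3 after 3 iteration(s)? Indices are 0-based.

v_3 = (16, -56)

v_0 = (2, 0).
v_1 = A·v_0 = (0, 8).
v_2 = A·v_1 = (-16, -8).
v_3 = A·v_2 = (16, -56).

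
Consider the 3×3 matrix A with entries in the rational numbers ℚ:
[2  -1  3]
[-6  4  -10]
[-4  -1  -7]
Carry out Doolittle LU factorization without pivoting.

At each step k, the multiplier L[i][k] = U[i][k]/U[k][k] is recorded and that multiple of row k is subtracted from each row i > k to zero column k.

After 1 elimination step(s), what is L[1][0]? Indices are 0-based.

L[1][0] = -3

[col 0] pivot 2
  R1 -= -3*R0 → (0, 1, -1)  (L[1][0] := -3)
  R2 -= -2*R0 → (0, -3, -1)  (L[2][0] := -2)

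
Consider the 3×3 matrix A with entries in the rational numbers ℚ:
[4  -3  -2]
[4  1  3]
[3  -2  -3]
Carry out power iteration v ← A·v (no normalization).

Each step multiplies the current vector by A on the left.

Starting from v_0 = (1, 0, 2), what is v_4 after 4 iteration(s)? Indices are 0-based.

v_0 = (1, 0, 2).
v_1 = A·v_0 = (0, 10, -3).
v_2 = A·v_1 = (-24, 1, -11).
v_3 = A·v_2 = (-77, -128, -41).
v_4 = A·v_3 = (158, -559, 148).

v_4 = (158, -559, 148)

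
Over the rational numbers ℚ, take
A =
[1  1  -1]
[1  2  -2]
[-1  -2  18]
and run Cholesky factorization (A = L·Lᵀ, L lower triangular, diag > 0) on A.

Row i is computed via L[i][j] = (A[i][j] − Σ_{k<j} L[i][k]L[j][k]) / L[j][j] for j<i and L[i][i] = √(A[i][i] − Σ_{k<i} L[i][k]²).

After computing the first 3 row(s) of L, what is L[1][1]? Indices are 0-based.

L[1][1] = 1

Step 1: L[0][0] = √(1) = 1.
  L[1][0] = (1) / L[0][0] = 1.
Step 2: L[1][1] = √(1) = 1.
  L[2][0] = (-1) / L[0][0] = -1.
  L[2][1] = (-1) / L[1][1] = -1.
Step 3: L[2][2] = √(16) = 4.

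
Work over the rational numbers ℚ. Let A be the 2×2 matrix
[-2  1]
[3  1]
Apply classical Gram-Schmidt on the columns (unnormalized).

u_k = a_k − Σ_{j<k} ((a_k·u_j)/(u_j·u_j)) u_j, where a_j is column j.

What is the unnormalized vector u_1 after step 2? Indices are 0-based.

Step 1: u_0 = a_0 = (-2, 3).
Step 2: u_1 = a_1 − (1/13)·u_0 = (15/13, 10/13).

u_1 = (15/13, 10/13)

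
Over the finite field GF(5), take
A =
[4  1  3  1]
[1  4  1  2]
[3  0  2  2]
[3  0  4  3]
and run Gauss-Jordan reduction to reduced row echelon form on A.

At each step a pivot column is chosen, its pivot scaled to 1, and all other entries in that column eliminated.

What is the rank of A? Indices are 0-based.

[1] R0 /= 4  ⇒  (1, 4, 2, 4)
     R1 -= 1·R0  ⇒  (0, 0, 4, 3)
     R2 -= 3·R0  ⇒  (0, 3, 1, 0)
     R3 -= 3·R0  ⇒  (0, 3, 3, 1)
[2] R1 <-> R2
[2] R1 /= 3  ⇒  (0, 1, 2, 0)
     R0 -= 4·R1  ⇒  (1, 0, 4, 4)
     R3 -= 3·R1  ⇒  (0, 0, 2, 1)
[3] R2 /= 4  ⇒  (0, 0, 1, 2)
     R0 -= 4·R2  ⇒  (1, 0, 0, 1)
     R1 -= 2·R2  ⇒  (0, 1, 0, 1)
     R3 -= 2·R2  ⇒  (0, 0, 0, 2)
[4] R3 /= 2  ⇒  (0, 0, 0, 1)
     R0 -= 1·R3  ⇒  (1, 0, 0, 0)
     R1 -= 1·R3  ⇒  (0, 1, 0, 0)
     R2 -= 2·R3  ⇒  (0, 0, 1, 0)

rank = 4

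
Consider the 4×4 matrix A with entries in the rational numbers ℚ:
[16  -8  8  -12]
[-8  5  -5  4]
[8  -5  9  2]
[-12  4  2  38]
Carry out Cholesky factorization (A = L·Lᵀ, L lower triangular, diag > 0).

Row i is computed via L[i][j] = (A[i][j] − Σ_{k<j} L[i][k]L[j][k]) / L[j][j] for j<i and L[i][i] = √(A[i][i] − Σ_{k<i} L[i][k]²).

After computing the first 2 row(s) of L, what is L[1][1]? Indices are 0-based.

Step 1: L[0][0] = √(16) = 4.
  L[1][0] = (-8) / L[0][0] = -2.
Step 2: L[1][1] = √(1) = 1.

L[1][1] = 1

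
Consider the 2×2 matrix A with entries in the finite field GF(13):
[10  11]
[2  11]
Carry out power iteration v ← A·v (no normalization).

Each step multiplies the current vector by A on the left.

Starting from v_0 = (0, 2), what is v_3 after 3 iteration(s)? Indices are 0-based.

v_3 = (5, 1)

v_0 = (0, 2).
v_1 = A·v_0 = (9, 9).
v_2 = A·v_1 = (7, 0).
v_3 = A·v_2 = (5, 1).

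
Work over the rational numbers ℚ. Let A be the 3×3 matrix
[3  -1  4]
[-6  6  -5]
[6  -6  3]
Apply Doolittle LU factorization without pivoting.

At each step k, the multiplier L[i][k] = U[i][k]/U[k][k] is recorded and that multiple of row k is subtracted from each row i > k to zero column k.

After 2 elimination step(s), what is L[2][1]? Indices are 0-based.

[col 0] pivot 3
  R1 -= -2*R0 → (0, 4, 3)  (L[1][0] := -2)
  R2 -= 2*R0 → (0, -4, -5)  (L[2][0] := 2)
[col 1] pivot 4
  R2 -= -1*R1 → (0, 0, -2)  (L[2][1] := -1)

L[2][1] = -1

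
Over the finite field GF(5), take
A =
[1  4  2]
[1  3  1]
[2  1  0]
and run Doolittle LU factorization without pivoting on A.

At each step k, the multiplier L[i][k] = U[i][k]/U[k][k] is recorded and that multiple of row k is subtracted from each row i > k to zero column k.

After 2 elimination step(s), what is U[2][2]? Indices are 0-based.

U[2][2] = 3

[col 0] pivot 1
  R1 -= 1*R0 → (0, 4, 4)  (L[1][0] := 1)
  R2 -= 2*R0 → (0, 3, 1)  (L[2][0] := 2)
[col 1] pivot 4
  R2 -= 2*R1 → (0, 0, 3)  (L[2][1] := 2)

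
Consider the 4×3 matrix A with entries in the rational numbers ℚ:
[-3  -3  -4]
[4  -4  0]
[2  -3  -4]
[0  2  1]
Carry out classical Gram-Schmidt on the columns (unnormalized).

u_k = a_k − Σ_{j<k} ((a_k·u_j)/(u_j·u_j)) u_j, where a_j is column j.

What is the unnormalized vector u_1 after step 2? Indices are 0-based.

Step 1: u_0 = a_0 = (-3, 4, 2, 0).
Step 2: u_1 = a_1 − (-13/29)·u_0 = (-126/29, -64/29, -61/29, 2).

u_1 = (-126/29, -64/29, -61/29, 2)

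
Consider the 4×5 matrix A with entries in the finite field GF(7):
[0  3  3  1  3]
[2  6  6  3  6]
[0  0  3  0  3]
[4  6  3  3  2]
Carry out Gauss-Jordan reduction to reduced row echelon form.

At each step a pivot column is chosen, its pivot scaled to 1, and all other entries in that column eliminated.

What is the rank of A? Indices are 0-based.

rank = 4

pivot(0,0): swap R0↔R1
pivot(0,0)=2: scale R0 → (1, 3, 3, 5, 3)
  clear (3,0): R3 −= (4)R0 → (0, 1, 5, 4, 4)
pivot(1,1)=3: scale R1 → (0, 1, 1, 5, 1)
  clear (0,1): R0 −= (3)R1 → (1, 0, 0, 4, 0)
  clear (3,1): R3 −= (1)R1 → (0, 0, 4, 6, 3)
pivot(2,2)=3: scale R2 → (0, 0, 1, 0, 1)
  clear (1,2): R1 −= (1)R2 → (0, 1, 0, 5, 0)
  clear (3,2): R3 −= (4)R2 → (0, 0, 0, 6, 6)
pivot(3,3)=6: scale R3 → (0, 0, 0, 1, 1)
  clear (0,3): R0 −= (4)R3 → (1, 0, 0, 0, 3)
  clear (1,3): R1 −= (5)R3 → (0, 1, 0, 0, 2)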